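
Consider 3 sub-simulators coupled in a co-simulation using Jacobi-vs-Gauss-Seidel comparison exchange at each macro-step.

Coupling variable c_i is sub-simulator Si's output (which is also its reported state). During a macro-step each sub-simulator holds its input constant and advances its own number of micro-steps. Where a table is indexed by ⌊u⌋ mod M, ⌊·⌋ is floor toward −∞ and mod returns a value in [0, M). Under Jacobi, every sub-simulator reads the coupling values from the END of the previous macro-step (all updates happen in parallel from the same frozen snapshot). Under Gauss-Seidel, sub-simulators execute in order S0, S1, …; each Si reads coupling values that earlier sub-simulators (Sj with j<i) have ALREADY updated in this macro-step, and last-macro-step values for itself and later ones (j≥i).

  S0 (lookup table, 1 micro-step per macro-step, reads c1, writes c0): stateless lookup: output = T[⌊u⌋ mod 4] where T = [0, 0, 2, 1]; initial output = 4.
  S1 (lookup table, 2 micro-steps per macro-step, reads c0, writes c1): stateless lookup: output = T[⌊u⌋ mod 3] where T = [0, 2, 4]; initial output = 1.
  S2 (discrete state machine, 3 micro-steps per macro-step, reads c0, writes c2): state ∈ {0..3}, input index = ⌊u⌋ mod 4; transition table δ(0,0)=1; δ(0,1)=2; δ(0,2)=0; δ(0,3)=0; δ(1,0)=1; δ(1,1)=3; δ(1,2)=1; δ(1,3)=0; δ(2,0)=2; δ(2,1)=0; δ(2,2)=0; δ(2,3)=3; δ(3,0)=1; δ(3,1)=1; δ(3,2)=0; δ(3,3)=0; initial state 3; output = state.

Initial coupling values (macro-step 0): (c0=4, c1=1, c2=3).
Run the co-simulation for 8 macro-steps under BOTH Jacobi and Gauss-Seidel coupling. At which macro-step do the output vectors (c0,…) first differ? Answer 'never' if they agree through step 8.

first divergence at macro-step: 1

[Jacobi] macro 1: S0 reads c1=1 → after 1×micro: 0; S1 reads c0=4 → after 2×micro: 2; S2 reads c0=4 → after 3×micro: 1 ⇒ (c0=0, c1=2, c2=1)
[Jacobi] macro 2: S0 reads c1=2 → after 1×micro: 2; S1 reads c0=0 → after 2×micro: 0; S2 reads c0=0 → after 3×micro: 1 ⇒ (c0=2, c1=0, c2=1)
[Jacobi] macro 3: S0 reads c1=0 → after 1×micro: 0; S1 reads c0=2 → after 2×micro: 4; S2 reads c0=2 → after 3×micro: 1 ⇒ (c0=0, c1=4, c2=1)
[Jacobi] macro 4: S0 reads c1=4 → after 1×micro: 0; S1 reads c0=0 → after 2×micro: 0; S2 reads c0=0 → after 3×micro: 1 ⇒ (c0=0, c1=0, c2=1)
[Jacobi] macro 5: S0 reads c1=0 → after 1×micro: 0; S1 reads c0=0 → after 2×micro: 0; S2 reads c0=0 → after 3×micro: 1 ⇒ (c0=0, c1=0, c2=1)
[Jacobi] macro 6: S0 reads c1=0 → after 1×micro: 0; S1 reads c0=0 → after 2×micro: 0; S2 reads c0=0 → after 3×micro: 1 ⇒ (c0=0, c1=0, c2=1)
[Jacobi] macro 7: S0 reads c1=0 → after 1×micro: 0; S1 reads c0=0 → after 2×micro: 0; S2 reads c0=0 → after 3×micro: 1 ⇒ (c0=0, c1=0, c2=1)
[Jacobi] macro 8: S0 reads c1=0 → after 1×micro: 0; S1 reads c0=0 → after 2×micro: 0; S2 reads c0=0 → after 3×micro: 1 ⇒ (c0=0, c1=0, c2=1)
[Gauss-Seidel] macro 1: S0 reads c1=1 → after 1×micro: 0; S1 reads c0=0 → after 2×micro: 0; S2 reads c0=0 → after 3×micro: 1 ⇒ (c0=0, c1=0, c2=1)
[Gauss-Seidel] macro 2: S0 reads c1=0 → after 1×micro: 0; S1 reads c0=0 → after 2×micro: 0; S2 reads c0=0 → after 3×micro: 1 ⇒ (c0=0, c1=0, c2=1)
[Gauss-Seidel] macro 3: S0 reads c1=0 → after 1×micro: 0; S1 reads c0=0 → after 2×micro: 0; S2 reads c0=0 → after 3×micro: 1 ⇒ (c0=0, c1=0, c2=1)
[Gauss-Seidel] macro 4: S0 reads c1=0 → after 1×micro: 0; S1 reads c0=0 → after 2×micro: 0; S2 reads c0=0 → after 3×micro: 1 ⇒ (c0=0, c1=0, c2=1)
[Gauss-Seidel] macro 5: S0 reads c1=0 → after 1×micro: 0; S1 reads c0=0 → after 2×micro: 0; S2 reads c0=0 → after 3×micro: 1 ⇒ (c0=0, c1=0, c2=1)
[Gauss-Seidel] macro 6: S0 reads c1=0 → after 1×micro: 0; S1 reads c0=0 → after 2×micro: 0; S2 reads c0=0 → after 3×micro: 1 ⇒ (c0=0, c1=0, c2=1)
[Gauss-Seidel] macro 7: S0 reads c1=0 → after 1×micro: 0; S1 reads c0=0 → after 2×micro: 0; S2 reads c0=0 → after 3×micro: 1 ⇒ (c0=0, c1=0, c2=1)
[Gauss-Seidel] macro 8: S0 reads c1=0 → after 1×micro: 0; S1 reads c0=0 → after 2×micro: 0; S2 reads c0=0 → after 3×micro: 1 ⇒ (c0=0, c1=0, c2=1)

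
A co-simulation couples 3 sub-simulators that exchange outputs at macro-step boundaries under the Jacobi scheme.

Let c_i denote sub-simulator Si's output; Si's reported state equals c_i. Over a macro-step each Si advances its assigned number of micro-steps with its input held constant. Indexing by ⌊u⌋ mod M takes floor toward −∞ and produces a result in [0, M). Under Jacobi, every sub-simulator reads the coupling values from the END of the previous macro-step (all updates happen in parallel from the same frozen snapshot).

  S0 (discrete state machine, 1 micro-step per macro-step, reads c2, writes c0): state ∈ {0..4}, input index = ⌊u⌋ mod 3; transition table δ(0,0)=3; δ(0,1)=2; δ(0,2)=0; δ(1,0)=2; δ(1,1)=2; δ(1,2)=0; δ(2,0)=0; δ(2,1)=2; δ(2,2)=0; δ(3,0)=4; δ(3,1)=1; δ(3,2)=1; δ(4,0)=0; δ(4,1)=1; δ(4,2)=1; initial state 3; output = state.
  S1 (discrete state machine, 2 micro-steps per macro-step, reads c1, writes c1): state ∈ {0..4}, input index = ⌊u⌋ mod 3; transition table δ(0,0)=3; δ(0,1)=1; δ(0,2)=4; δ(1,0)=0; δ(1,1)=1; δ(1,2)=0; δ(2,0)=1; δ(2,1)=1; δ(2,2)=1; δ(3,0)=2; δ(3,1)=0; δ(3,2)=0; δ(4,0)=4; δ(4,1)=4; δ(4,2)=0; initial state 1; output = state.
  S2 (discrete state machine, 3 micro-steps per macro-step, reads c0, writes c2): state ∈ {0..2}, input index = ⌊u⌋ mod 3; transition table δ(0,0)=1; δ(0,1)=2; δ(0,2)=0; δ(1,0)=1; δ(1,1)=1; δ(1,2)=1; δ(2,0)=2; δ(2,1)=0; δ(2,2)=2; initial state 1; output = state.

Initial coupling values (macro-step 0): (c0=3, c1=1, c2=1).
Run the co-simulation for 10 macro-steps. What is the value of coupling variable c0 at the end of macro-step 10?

c0 at macro-step 10 = 2

macro 1: S0 reads c2=1 → after 1×micro: 1; S1 reads c1=1 → after 2×micro: 1; S2 reads c0=3 → after 3×micro: 1 ⇒ (c0=1, c1=1, c2=1)
macro 2: S0 reads c2=1 → after 1×micro: 2; S1 reads c1=1 → after 2×micro: 1; S2 reads c0=1 → after 3×micro: 1 ⇒ (c0=2, c1=1, c2=1)
macro 3: S0 reads c2=1 → after 1×micro: 2; S1 reads c1=1 → after 2×micro: 1; S2 reads c0=2 → after 3×micro: 1 ⇒ (c0=2, c1=1, c2=1)
macro 4: S0 reads c2=1 → after 1×micro: 2; S1 reads c1=1 → after 2×micro: 1; S2 reads c0=2 → after 3×micro: 1 ⇒ (c0=2, c1=1, c2=1)
macro 5: S0 reads c2=1 → after 1×micro: 2; S1 reads c1=1 → after 2×micro: 1; S2 reads c0=2 → after 3×micro: 1 ⇒ (c0=2, c1=1, c2=1)
macro 6: S0 reads c2=1 → after 1×micro: 2; S1 reads c1=1 → after 2×micro: 1; S2 reads c0=2 → after 3×micro: 1 ⇒ (c0=2, c1=1, c2=1)
macro 7: S0 reads c2=1 → after 1×micro: 2; S1 reads c1=1 → after 2×micro: 1; S2 reads c0=2 → after 3×micro: 1 ⇒ (c0=2, c1=1, c2=1)
macro 8: S0 reads c2=1 → after 1×micro: 2; S1 reads c1=1 → after 2×micro: 1; S2 reads c0=2 → after 3×micro: 1 ⇒ (c0=2, c1=1, c2=1)
macro 9: S0 reads c2=1 → after 1×micro: 2; S1 reads c1=1 → after 2×micro: 1; S2 reads c0=2 → after 3×micro: 1 ⇒ (c0=2, c1=1, c2=1)
macro 10: S0 reads c2=1 → after 1×micro: 2; S1 reads c1=1 → after 2×micro: 1; S2 reads c0=2 → after 3×micro: 1 ⇒ (c0=2, c1=1, c2=1)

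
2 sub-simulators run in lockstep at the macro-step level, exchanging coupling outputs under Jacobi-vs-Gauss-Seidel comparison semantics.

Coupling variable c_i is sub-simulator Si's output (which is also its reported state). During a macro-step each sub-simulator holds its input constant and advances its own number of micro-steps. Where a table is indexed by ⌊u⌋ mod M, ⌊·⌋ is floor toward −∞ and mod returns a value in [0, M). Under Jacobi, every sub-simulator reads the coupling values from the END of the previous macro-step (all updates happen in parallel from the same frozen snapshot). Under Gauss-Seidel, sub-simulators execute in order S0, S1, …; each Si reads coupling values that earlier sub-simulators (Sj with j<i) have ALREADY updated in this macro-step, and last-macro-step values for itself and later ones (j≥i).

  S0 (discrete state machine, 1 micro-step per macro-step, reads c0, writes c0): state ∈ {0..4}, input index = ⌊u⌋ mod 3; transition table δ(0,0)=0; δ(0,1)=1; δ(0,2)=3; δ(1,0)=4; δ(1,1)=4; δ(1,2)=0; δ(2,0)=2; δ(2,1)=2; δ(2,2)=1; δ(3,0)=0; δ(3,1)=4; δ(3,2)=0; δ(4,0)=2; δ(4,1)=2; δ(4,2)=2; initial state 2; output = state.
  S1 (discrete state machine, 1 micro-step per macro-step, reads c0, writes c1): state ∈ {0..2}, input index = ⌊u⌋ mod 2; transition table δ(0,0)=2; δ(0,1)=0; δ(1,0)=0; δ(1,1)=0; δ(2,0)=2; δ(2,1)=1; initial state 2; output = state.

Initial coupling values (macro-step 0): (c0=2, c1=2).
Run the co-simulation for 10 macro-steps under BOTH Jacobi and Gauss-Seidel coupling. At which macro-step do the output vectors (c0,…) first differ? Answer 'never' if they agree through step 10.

first divergence at macro-step: 1

[Jacobi] macro 1: S0 reads c0=2 → after 1×micro: 1; S1 reads c0=2 → after 1×micro: 2 ⇒ (c0=1, c1=2)
[Jacobi] macro 2: S0 reads c0=1 → after 1×micro: 4; S1 reads c0=1 → after 1×micro: 1 ⇒ (c0=4, c1=1)
[Jacobi] macro 3: S0 reads c0=4 → after 1×micro: 2; S1 reads c0=4 → after 1×micro: 0 ⇒ (c0=2, c1=0)
[Jacobi] macro 4: S0 reads c0=2 → after 1×micro: 1; S1 reads c0=2 → after 1×micro: 2 ⇒ (c0=1, c1=2)
[Jacobi] macro 5: S0 reads c0=1 → after 1×micro: 4; S1 reads c0=1 → after 1×micro: 1 ⇒ (c0=4, c1=1)
[Jacobi] macro 6: S0 reads c0=4 → after 1×micro: 2; S1 reads c0=4 → after 1×micro: 0 ⇒ (c0=2, c1=0)
[Jacobi] macro 7: S0 reads c0=2 → after 1×micro: 1; S1 reads c0=2 → after 1×micro: 2 ⇒ (c0=1, c1=2)
[Jacobi] macro 8: S0 reads c0=1 → after 1×micro: 4; S1 reads c0=1 → after 1×micro: 1 ⇒ (c0=4, c1=1)
[Jacobi] macro 9: S0 reads c0=4 → after 1×micro: 2; S1 reads c0=4 → after 1×micro: 0 ⇒ (c0=2, c1=0)
[Jacobi] macro 10: S0 reads c0=2 → after 1×micro: 1; S1 reads c0=2 → after 1×micro: 2 ⇒ (c0=1, c1=2)
[Gauss-Seidel] macro 1: S0 reads c0=2 → after 1×micro: 1; S1 reads c0=1 → after 1×micro: 1 ⇒ (c0=1, c1=1)
[Gauss-Seidel] macro 2: S0 reads c0=1 → after 1×micro: 4; S1 reads c0=4 → after 1×micro: 0 ⇒ (c0=4, c1=0)
[Gauss-Seidel] macro 3: S0 reads c0=4 → after 1×micro: 2; S1 reads c0=2 → after 1×micro: 2 ⇒ (c0=2, c1=2)
[Gauss-Seidel] macro 4: S0 reads c0=2 → after 1×micro: 1; S1 reads c0=1 → after 1×micro: 1 ⇒ (c0=1, c1=1)
[Gauss-Seidel] macro 5: S0 reads c0=1 → after 1×micro: 4; S1 reads c0=4 → after 1×micro: 0 ⇒ (c0=4, c1=0)
[Gauss-Seidel] macro 6: S0 reads c0=4 → after 1×micro: 2; S1 reads c0=2 → after 1×micro: 2 ⇒ (c0=2, c1=2)
[Gauss-Seidel] macro 7: S0 reads c0=2 → after 1×micro: 1; S1 reads c0=1 → after 1×micro: 1 ⇒ (c0=1, c1=1)
[Gauss-Seidel] macro 8: S0 reads c0=1 → after 1×micro: 4; S1 reads c0=4 → after 1×micro: 0 ⇒ (c0=4, c1=0)
[Gauss-Seidel] macro 9: S0 reads c0=4 → after 1×micro: 2; S1 reads c0=2 → after 1×micro: 2 ⇒ (c0=2, c1=2)
[Gauss-Seidel] macro 10: S0 reads c0=2 → after 1×micro: 1; S1 reads c0=1 → after 1×micro: 1 ⇒ (c0=1, c1=1)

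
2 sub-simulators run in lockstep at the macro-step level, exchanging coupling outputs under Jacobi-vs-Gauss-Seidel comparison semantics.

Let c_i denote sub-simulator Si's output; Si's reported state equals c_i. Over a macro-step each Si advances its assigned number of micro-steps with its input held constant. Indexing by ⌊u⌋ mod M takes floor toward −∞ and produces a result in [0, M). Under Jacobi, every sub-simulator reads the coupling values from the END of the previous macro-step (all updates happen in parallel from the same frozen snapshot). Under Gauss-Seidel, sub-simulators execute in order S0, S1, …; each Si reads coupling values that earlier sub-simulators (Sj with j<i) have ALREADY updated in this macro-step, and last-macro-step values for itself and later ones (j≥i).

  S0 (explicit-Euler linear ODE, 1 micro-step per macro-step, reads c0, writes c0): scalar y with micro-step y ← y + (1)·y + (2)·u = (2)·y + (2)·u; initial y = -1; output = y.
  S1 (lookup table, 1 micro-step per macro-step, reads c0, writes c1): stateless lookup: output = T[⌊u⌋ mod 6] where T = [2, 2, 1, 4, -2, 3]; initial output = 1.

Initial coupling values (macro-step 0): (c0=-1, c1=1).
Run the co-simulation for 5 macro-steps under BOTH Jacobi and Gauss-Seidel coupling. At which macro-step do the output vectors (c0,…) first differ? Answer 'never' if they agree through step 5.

[Jacobi] macro 1: S0 reads c0=-1 → after 1×micro: -4; S1 reads c0=-1 → after 1×micro: 3 ⇒ (c0=-4, c1=3)
[Jacobi] macro 2: S0 reads c0=-4 → after 1×micro: -16; S1 reads c0=-4 → after 1×micro: 1 ⇒ (c0=-16, c1=1)
[Jacobi] macro 3: S0 reads c0=-16 → after 1×micro: -64; S1 reads c0=-16 → after 1×micro: 1 ⇒ (c0=-64, c1=1)
[Jacobi] macro 4: S0 reads c0=-64 → after 1×micro: -256; S1 reads c0=-64 → after 1×micro: 1 ⇒ (c0=-256, c1=1)
[Jacobi] macro 5: S0 reads c0=-256 → after 1×micro: -1024; S1 reads c0=-256 → after 1×micro: 1 ⇒ (c0=-1024, c1=1)
[Gauss-Seidel] macro 1: S0 reads c0=-1 → after 1×micro: -4; S1 reads c0=-4 → after 1×micro: 1 ⇒ (c0=-4, c1=1)
[Gauss-Seidel] macro 2: S0 reads c0=-4 → after 1×micro: -16; S1 reads c0=-16 → after 1×micro: 1 ⇒ (c0=-16, c1=1)
[Gauss-Seidel] macro 3: S0 reads c0=-16 → after 1×micro: -64; S1 reads c0=-64 → after 1×micro: 1 ⇒ (c0=-64, c1=1)
[Gauss-Seidel] macro 4: S0 reads c0=-64 → after 1×micro: -256; S1 reads c0=-256 → after 1×micro: 1 ⇒ (c0=-256, c1=1)
[Gauss-Seidel] macro 5: S0 reads c0=-256 → after 1×micro: -1024; S1 reads c0=-1024 → after 1×micro: 1 ⇒ (c0=-1024, c1=1)

first divergence at macro-step: 1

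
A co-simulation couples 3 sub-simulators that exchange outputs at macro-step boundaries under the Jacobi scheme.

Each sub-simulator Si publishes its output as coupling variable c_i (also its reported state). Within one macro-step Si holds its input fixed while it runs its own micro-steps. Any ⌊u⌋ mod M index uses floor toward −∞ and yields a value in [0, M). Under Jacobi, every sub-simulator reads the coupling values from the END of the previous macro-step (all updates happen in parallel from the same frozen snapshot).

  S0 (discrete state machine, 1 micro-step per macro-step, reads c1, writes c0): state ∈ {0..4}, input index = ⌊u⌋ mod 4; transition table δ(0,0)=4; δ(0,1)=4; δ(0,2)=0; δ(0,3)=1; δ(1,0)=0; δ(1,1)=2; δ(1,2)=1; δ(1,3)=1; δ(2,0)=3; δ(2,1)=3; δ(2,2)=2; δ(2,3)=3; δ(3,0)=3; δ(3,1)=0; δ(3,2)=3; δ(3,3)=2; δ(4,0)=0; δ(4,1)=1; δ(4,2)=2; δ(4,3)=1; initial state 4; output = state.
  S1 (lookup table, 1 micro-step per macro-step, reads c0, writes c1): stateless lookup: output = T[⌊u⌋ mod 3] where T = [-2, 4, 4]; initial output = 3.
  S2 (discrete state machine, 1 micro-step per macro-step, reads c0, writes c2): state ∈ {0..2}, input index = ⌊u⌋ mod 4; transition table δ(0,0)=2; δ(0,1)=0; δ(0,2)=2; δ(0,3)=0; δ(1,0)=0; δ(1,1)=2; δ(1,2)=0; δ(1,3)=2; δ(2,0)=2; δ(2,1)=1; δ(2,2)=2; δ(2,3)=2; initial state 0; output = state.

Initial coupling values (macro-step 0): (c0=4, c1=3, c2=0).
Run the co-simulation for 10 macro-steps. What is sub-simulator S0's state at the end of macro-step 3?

macro 1: S0 reads c1=3 → after 1×micro: 1; S1 reads c0=4 → after 1×micro: 4; S2 reads c0=4 → after 1×micro: 2 ⇒ (c0=1, c1=4, c2=2)
macro 2: S0 reads c1=4 → after 1×micro: 0; S1 reads c0=1 → after 1×micro: 4; S2 reads c0=1 → after 1×micro: 1 ⇒ (c0=0, c1=4, c2=1)
macro 3: S0 reads c1=4 → after 1×micro: 4; S1 reads c0=0 → after 1×micro: -2; S2 reads c0=0 → after 1×micro: 0 ⇒ (c0=4, c1=-2, c2=0)
macro 4: S0 reads c1=-2 → after 1×micro: 2; S1 reads c0=4 → after 1×micro: 4; S2 reads c0=4 → after 1×micro: 2 ⇒ (c0=2, c1=4, c2=2)
macro 5: S0 reads c1=4 → after 1×micro: 3; S1 reads c0=2 → after 1×micro: 4; S2 reads c0=2 → after 1×micro: 2 ⇒ (c0=3, c1=4, c2=2)
macro 6: S0 reads c1=4 → after 1×micro: 3; S1 reads c0=3 → after 1×micro: -2; S2 reads c0=3 → after 1×micro: 2 ⇒ (c0=3, c1=-2, c2=2)
macro 7: S0 reads c1=-2 → after 1×micro: 3; S1 reads c0=3 → after 1×micro: -2; S2 reads c0=3 → after 1×micro: 2 ⇒ (c0=3, c1=-2, c2=2)
macro 8: S0 reads c1=-2 → after 1×micro: 3; S1 reads c0=3 → after 1×micro: -2; S2 reads c0=3 → after 1×micro: 2 ⇒ (c0=3, c1=-2, c2=2)
macro 9: S0 reads c1=-2 → after 1×micro: 3; S1 reads c0=3 → after 1×micro: -2; S2 reads c0=3 → after 1×micro: 2 ⇒ (c0=3, c1=-2, c2=2)
macro 10: S0 reads c1=-2 → after 1×micro: 3; S1 reads c0=3 → after 1×micro: -2; S2 reads c0=3 → after 1×micro: 2 ⇒ (c0=3, c1=-2, c2=2)

S0 state at macro-step 3 = 4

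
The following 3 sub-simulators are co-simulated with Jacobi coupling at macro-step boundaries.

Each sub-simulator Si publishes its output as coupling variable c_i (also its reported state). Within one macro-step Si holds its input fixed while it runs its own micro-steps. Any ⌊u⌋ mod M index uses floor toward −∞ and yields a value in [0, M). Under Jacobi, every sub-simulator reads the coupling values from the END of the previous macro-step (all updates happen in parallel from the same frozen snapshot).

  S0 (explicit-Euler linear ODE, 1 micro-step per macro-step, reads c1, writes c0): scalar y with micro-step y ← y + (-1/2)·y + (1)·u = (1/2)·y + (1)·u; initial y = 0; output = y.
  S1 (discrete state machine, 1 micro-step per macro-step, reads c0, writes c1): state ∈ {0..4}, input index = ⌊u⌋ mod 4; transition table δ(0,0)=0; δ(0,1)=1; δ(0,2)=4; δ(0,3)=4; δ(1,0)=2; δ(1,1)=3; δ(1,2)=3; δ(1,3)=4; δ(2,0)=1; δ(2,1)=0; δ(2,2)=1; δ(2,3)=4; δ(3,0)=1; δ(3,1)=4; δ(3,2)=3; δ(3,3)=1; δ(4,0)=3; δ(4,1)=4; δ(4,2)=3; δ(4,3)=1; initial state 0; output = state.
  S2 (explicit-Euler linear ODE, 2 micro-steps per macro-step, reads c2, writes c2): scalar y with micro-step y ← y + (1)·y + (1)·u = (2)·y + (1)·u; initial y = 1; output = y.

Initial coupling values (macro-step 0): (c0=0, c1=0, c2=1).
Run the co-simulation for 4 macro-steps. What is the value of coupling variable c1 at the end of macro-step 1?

macro 1: S0 reads c1=0 → after 1×micro: 0; S1 reads c0=0 → after 1×micro: 0; S2 reads c2=1 → after 2×micro: 7 ⇒ (c0=0, c1=0, c2=7)
macro 2: S0 reads c1=0 → after 1×micro: 0; S1 reads c0=0 → after 1×micro: 0; S2 reads c2=7 → after 2×micro: 49 ⇒ (c0=0, c1=0, c2=49)
macro 3: S0 reads c1=0 → after 1×micro: 0; S1 reads c0=0 → after 1×micro: 0; S2 reads c2=49 → after 2×micro: 343 ⇒ (c0=0, c1=0, c2=343)
macro 4: S0 reads c1=0 → after 1×micro: 0; S1 reads c0=0 → after 1×micro: 0; S2 reads c2=343 → after 2×micro: 2401 ⇒ (c0=0, c1=0, c2=2401)

c1 at macro-step 1 = 0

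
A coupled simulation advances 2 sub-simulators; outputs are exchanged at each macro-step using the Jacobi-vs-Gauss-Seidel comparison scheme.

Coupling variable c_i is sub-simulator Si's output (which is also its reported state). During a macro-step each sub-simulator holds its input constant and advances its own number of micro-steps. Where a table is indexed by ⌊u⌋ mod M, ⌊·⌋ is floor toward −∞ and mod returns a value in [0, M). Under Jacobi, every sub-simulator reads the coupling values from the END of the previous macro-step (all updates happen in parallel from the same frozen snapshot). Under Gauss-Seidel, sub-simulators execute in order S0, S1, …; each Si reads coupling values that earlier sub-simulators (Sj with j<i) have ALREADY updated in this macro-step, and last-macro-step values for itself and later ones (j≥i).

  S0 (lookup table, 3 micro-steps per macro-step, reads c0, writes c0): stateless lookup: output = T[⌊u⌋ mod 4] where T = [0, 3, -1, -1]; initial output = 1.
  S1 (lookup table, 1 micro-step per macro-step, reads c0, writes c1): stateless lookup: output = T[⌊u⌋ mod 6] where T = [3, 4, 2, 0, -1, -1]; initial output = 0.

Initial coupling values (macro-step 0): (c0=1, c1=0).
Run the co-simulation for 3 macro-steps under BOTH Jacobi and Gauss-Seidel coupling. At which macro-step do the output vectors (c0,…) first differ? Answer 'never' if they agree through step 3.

first divergence at macro-step: 1

[Jacobi] macro 1: S0 reads c0=1 → after 3×micro: 3; S1 reads c0=1 → after 1×micro: 4 ⇒ (c0=3, c1=4)
[Jacobi] macro 2: S0 reads c0=3 → after 3×micro: -1; S1 reads c0=3 → after 1×micro: 0 ⇒ (c0=-1, c1=0)
[Jacobi] macro 3: S0 reads c0=-1 → after 3×micro: -1; S1 reads c0=-1 → after 1×micro: -1 ⇒ (c0=-1, c1=-1)
[Gauss-Seidel] macro 1: S0 reads c0=1 → after 3×micro: 3; S1 reads c0=3 → after 1×micro: 0 ⇒ (c0=3, c1=0)
[Gauss-Seidel] macro 2: S0 reads c0=3 → after 3×micro: -1; S1 reads c0=-1 → after 1×micro: -1 ⇒ (c0=-1, c1=-1)
[Gauss-Seidel] macro 3: S0 reads c0=-1 → after 3×micro: -1; S1 reads c0=-1 → after 1×micro: -1 ⇒ (c0=-1, c1=-1)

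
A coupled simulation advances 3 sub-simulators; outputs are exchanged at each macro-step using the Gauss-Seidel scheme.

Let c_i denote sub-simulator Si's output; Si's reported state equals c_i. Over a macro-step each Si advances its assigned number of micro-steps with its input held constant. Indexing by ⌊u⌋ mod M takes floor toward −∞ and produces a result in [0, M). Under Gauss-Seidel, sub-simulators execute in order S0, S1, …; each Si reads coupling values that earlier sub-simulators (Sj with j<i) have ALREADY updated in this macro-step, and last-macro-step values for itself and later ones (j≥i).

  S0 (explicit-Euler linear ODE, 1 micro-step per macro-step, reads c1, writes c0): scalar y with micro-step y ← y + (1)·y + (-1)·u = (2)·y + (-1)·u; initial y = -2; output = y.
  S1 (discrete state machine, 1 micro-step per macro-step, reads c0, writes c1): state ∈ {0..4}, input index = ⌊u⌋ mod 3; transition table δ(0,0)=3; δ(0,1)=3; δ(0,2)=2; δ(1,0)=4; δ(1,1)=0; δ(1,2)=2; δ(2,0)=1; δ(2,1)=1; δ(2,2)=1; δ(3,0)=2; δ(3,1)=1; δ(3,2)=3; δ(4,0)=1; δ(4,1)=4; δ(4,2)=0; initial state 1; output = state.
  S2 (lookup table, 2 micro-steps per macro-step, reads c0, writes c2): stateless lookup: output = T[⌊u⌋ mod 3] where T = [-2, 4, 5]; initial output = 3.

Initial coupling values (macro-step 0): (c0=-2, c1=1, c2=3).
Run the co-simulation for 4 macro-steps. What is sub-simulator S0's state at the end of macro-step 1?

S0 state at macro-step 1 = -5

macro 1: S0 reads c1=1 → after 1×micro: -5; S1 reads c0=-5 → after 1×micro: 0; S2 reads c0=-5 → after 2×micro: 4 ⇒ (c0=-5, c1=0, c2=4)
macro 2: S0 reads c1=0 → after 1×micro: -10; S1 reads c0=-10 → after 1×micro: 2; S2 reads c0=-10 → after 2×micro: 5 ⇒ (c0=-10, c1=2, c2=5)
macro 3: S0 reads c1=2 → after 1×micro: -22; S1 reads c0=-22 → after 1×micro: 1; S2 reads c0=-22 → after 2×micro: 5 ⇒ (c0=-22, c1=1, c2=5)
macro 4: S0 reads c1=1 → after 1×micro: -45; S1 reads c0=-45 → after 1×micro: 4; S2 reads c0=-45 → after 2×micro: -2 ⇒ (c0=-45, c1=4, c2=-2)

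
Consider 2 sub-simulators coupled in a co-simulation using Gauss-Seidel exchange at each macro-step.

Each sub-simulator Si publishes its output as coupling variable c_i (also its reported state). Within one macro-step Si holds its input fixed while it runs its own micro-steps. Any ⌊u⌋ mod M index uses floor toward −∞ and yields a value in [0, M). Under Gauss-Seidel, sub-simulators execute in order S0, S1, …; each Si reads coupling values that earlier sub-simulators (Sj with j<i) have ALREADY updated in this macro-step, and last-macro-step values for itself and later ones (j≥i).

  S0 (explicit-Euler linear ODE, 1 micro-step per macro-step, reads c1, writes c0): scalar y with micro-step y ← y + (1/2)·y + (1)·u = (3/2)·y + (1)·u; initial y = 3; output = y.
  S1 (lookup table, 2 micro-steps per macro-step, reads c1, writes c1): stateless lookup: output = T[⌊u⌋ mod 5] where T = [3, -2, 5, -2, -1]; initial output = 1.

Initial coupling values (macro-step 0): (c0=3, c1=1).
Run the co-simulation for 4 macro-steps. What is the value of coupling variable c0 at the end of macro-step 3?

c0 at macro-step 3 = 59/8

macro 1: S0 reads c1=1 → after 1×micro: 11/2; S1 reads c1=1 → after 2×micro: -2 ⇒ (c0=11/2, c1=-2)
macro 2: S0 reads c1=-2 → after 1×micro: 25/4; S1 reads c1=-2 → after 2×micro: -2 ⇒ (c0=25/4, c1=-2)
macro 3: S0 reads c1=-2 → after 1×micro: 59/8; S1 reads c1=-2 → after 2×micro: -2 ⇒ (c0=59/8, c1=-2)
macro 4: S0 reads c1=-2 → after 1×micro: 145/16; S1 reads c1=-2 → after 2×micro: -2 ⇒ (c0=145/16, c1=-2)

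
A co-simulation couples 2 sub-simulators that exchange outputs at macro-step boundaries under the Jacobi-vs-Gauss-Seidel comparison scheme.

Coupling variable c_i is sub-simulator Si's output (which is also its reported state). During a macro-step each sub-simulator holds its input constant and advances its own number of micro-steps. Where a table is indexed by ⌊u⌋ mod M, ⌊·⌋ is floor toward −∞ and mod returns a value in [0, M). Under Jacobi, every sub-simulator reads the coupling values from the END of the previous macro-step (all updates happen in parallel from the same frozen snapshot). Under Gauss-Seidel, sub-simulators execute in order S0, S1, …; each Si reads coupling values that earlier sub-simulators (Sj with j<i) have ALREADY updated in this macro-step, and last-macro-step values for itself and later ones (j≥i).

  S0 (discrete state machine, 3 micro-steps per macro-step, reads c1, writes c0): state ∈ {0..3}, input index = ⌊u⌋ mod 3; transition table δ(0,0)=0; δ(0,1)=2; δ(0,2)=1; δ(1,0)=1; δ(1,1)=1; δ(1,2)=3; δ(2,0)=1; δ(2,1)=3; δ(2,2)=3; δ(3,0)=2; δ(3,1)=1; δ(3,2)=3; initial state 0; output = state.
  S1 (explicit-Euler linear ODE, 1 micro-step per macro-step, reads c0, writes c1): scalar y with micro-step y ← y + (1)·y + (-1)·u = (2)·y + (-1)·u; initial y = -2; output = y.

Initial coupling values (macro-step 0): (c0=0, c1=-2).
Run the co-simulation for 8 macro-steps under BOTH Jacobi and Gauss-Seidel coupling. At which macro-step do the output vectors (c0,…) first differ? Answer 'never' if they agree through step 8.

first divergence at macro-step: 1

[Jacobi] macro 1: S0 reads c1=-2 → after 3×micro: 1; S1 reads c0=0 → after 1×micro: -4 ⇒ (c0=1, c1=-4)
[Jacobi] macro 2: S0 reads c1=-4 → after 3×micro: 3; S1 reads c0=1 → after 1×micro: -9 ⇒ (c0=3, c1=-9)
[Jacobi] macro 3: S0 reads c1=-9 → after 3×micro: 1; S1 reads c0=3 → after 1×micro: -21 ⇒ (c0=1, c1=-21)
[Jacobi] macro 4: S0 reads c1=-21 → after 3×micro: 1; S1 reads c0=1 → after 1×micro: -43 ⇒ (c0=1, c1=-43)
[Jacobi] macro 5: S0 reads c1=-43 → after 3×micro: 3; S1 reads c0=1 → after 1×micro: -87 ⇒ (c0=3, c1=-87)
[Jacobi] macro 6: S0 reads c1=-87 → after 3×micro: 1; S1 reads c0=3 → after 1×micro: -177 ⇒ (c0=1, c1=-177)
[Jacobi] macro 7: S0 reads c1=-177 → after 3×micro: 1; S1 reads c0=1 → after 1×micro: -355 ⇒ (c0=1, c1=-355)
[Jacobi] macro 8: S0 reads c1=-355 → after 3×micro: 3; S1 reads c0=1 → after 1×micro: -711 ⇒ (c0=3, c1=-711)
[Gauss-Seidel] macro 1: S0 reads c1=-2 → after 3×micro: 1; S1 reads c0=1 → after 1×micro: -5 ⇒ (c0=1, c1=-5)
[Gauss-Seidel] macro 2: S0 reads c1=-5 → after 3×micro: 1; S1 reads c0=1 → after 1×micro: -11 ⇒ (c0=1, c1=-11)
[Gauss-Seidel] macro 3: S0 reads c1=-11 → after 3×micro: 1; S1 reads c0=1 → after 1×micro: -23 ⇒ (c0=1, c1=-23)
[Gauss-Seidel] macro 4: S0 reads c1=-23 → after 3×micro: 1; S1 reads c0=1 → after 1×micro: -47 ⇒ (c0=1, c1=-47)
[Gauss-Seidel] macro 5: S0 reads c1=-47 → after 3×micro: 1; S1 reads c0=1 → after 1×micro: -95 ⇒ (c0=1, c1=-95)
[Gauss-Seidel] macro 6: S0 reads c1=-95 → after 3×micro: 1; S1 reads c0=1 → after 1×micro: -191 ⇒ (c0=1, c1=-191)
[Gauss-Seidel] macro 7: S0 reads c1=-191 → after 3×micro: 1; S1 reads c0=1 → after 1×micro: -383 ⇒ (c0=1, c1=-383)
[Gauss-Seidel] macro 8: S0 reads c1=-383 → after 3×micro: 1; S1 reads c0=1 → after 1×micro: -767 ⇒ (c0=1, c1=-767)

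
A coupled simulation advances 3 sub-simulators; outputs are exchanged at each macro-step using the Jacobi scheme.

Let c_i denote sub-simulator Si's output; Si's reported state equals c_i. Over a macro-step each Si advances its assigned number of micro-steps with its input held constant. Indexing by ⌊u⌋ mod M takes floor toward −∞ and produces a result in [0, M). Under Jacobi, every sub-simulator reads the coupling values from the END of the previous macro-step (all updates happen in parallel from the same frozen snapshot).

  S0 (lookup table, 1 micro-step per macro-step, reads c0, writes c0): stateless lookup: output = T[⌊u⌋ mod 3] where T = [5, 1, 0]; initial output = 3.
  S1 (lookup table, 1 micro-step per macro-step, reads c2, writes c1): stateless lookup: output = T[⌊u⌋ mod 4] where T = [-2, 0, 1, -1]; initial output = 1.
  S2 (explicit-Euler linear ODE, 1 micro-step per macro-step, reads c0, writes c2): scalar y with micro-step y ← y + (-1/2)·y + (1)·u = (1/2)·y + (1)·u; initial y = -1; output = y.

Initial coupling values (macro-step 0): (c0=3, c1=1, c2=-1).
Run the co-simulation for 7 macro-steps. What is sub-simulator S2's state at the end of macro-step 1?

S2 state at macro-step 1 = 5/2

macro 1: S0 reads c0=3 → after 1×micro: 5; S1 reads c2=-1 → after 1×micro: -1; S2 reads c0=3 → after 1×micro: 5/2 ⇒ (c0=5, c1=-1, c2=5/2)
macro 2: S0 reads c0=5 → after 1×micro: 0; S1 reads c2=5/2 → after 1×micro: 1; S2 reads c0=5 → after 1×micro: 25/4 ⇒ (c0=0, c1=1, c2=25/4)
macro 3: S0 reads c0=0 → after 1×micro: 5; S1 reads c2=25/4 → after 1×micro: 1; S2 reads c0=0 → after 1×micro: 25/8 ⇒ (c0=5, c1=1, c2=25/8)
macro 4: S0 reads c0=5 → after 1×micro: 0; S1 reads c2=25/8 → after 1×micro: -1; S2 reads c0=5 → after 1×micro: 105/16 ⇒ (c0=0, c1=-1, c2=105/16)
macro 5: S0 reads c0=0 → after 1×micro: 5; S1 reads c2=105/16 → after 1×micro: 1; S2 reads c0=0 → after 1×micro: 105/32 ⇒ (c0=5, c1=1, c2=105/32)
macro 6: S0 reads c0=5 → after 1×micro: 0; S1 reads c2=105/32 → after 1×micro: -1; S2 reads c0=5 → after 1×micro: 425/64 ⇒ (c0=0, c1=-1, c2=425/64)
macro 7: S0 reads c0=0 → after 1×micro: 5; S1 reads c2=425/64 → after 1×micro: 1; S2 reads c0=0 → after 1×micro: 425/128 ⇒ (c0=5, c1=1, c2=425/128)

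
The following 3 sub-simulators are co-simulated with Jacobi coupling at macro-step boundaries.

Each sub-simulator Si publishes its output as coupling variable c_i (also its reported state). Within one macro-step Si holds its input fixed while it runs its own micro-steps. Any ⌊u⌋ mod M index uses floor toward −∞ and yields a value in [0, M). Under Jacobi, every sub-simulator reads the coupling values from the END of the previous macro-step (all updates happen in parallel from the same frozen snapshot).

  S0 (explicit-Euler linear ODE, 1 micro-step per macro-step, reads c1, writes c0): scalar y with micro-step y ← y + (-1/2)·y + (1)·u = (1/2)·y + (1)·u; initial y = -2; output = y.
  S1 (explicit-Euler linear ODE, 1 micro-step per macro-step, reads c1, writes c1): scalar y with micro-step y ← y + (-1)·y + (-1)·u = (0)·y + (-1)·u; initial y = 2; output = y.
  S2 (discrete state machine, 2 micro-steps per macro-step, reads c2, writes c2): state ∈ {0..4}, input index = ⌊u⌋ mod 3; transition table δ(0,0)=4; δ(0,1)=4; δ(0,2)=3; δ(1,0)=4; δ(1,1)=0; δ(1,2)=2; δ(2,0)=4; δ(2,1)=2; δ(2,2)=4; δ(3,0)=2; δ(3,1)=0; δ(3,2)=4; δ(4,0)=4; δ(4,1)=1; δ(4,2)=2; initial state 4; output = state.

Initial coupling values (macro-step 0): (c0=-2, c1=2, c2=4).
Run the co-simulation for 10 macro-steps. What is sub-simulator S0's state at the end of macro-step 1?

macro 1: S0 reads c1=2 → after 1×micro: 1; S1 reads c1=2 → after 1×micro: -2; S2 reads c2=4 → after 2×micro: 0 ⇒ (c0=1, c1=-2, c2=0)
macro 2: S0 reads c1=-2 → after 1×micro: -3/2; S1 reads c1=-2 → after 1×micro: 2; S2 reads c2=0 → after 2×micro: 4 ⇒ (c0=-3/2, c1=2, c2=4)
macro 3: S0 reads c1=2 → after 1×micro: 5/4; S1 reads c1=2 → after 1×micro: -2; S2 reads c2=4 → after 2×micro: 0 ⇒ (c0=5/4, c1=-2, c2=0)
macro 4: S0 reads c1=-2 → after 1×micro: -11/8; S1 reads c1=-2 → after 1×micro: 2; S2 reads c2=0 → after 2×micro: 4 ⇒ (c0=-11/8, c1=2, c2=4)
macro 5: S0 reads c1=2 → after 1×micro: 21/16; S1 reads c1=2 → after 1×micro: -2; S2 reads c2=4 → after 2×micro: 0 ⇒ (c0=21/16, c1=-2, c2=0)
macro 6: S0 reads c1=-2 → after 1×micro: -43/32; S1 reads c1=-2 → after 1×micro: 2; S2 reads c2=0 → after 2×micro: 4 ⇒ (c0=-43/32, c1=2, c2=4)
macro 7: S0 reads c1=2 → after 1×micro: 85/64; S1 reads c1=2 → after 1×micro: -2; S2 reads c2=4 → after 2×micro: 0 ⇒ (c0=85/64, c1=-2, c2=0)
macro 8: S0 reads c1=-2 → after 1×micro: -171/128; S1 reads c1=-2 → after 1×micro: 2; S2 reads c2=0 → after 2×micro: 4 ⇒ (c0=-171/128, c1=2, c2=4)
macro 9: S0 reads c1=2 → after 1×micro: 341/256; S1 reads c1=2 → after 1×micro: -2; S2 reads c2=4 → after 2×micro: 0 ⇒ (c0=341/256, c1=-2, c2=0)
macro 10: S0 reads c1=-2 → after 1×micro: -683/512; S1 reads c1=-2 → after 1×micro: 2; S2 reads c2=0 → after 2×micro: 4 ⇒ (c0=-683/512, c1=2, c2=4)

S0 state at macro-step 1 = 1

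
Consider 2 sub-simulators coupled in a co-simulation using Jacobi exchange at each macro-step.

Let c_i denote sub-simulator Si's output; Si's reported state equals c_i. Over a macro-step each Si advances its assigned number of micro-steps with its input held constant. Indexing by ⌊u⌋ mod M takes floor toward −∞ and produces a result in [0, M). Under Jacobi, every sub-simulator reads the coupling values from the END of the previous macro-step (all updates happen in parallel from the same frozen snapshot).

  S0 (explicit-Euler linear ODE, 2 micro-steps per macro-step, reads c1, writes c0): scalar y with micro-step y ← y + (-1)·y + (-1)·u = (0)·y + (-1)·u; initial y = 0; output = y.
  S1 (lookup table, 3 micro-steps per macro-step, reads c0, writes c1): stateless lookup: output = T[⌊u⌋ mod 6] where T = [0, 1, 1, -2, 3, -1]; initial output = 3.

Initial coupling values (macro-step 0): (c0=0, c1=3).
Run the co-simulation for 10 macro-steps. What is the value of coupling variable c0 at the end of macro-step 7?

macro 1: S0 reads c1=3 → after 2×micro: -3; S1 reads c0=0 → after 3×micro: 0 ⇒ (c0=-3, c1=0)
macro 2: S0 reads c1=0 → after 2×micro: 0; S1 reads c0=-3 → after 3×micro: -2 ⇒ (c0=0, c1=-2)
macro 3: S0 reads c1=-2 → after 2×micro: 2; S1 reads c0=0 → after 3×micro: 0 ⇒ (c0=2, c1=0)
macro 4: S0 reads c1=0 → after 2×micro: 0; S1 reads c0=2 → after 3×micro: 1 ⇒ (c0=0, c1=1)
macro 5: S0 reads c1=1 → after 2×micro: -1; S1 reads c0=0 → after 3×micro: 0 ⇒ (c0=-1, c1=0)
macro 6: S0 reads c1=0 → after 2×micro: 0; S1 reads c0=-1 → after 3×micro: -1 ⇒ (c0=0, c1=-1)
macro 7: S0 reads c1=-1 → after 2×micro: 1; S1 reads c0=0 → after 3×micro: 0 ⇒ (c0=1, c1=0)
macro 8: S0 reads c1=0 → after 2×micro: 0; S1 reads c0=1 → after 3×micro: 1 ⇒ (c0=0, c1=1)
macro 9: S0 reads c1=1 → after 2×micro: -1; S1 reads c0=0 → after 3×micro: 0 ⇒ (c0=-1, c1=0)
macro 10: S0 reads c1=0 → after 2×micro: 0; S1 reads c0=-1 → after 3×micro: -1 ⇒ (c0=0, c1=-1)

c0 at macro-step 7 = 1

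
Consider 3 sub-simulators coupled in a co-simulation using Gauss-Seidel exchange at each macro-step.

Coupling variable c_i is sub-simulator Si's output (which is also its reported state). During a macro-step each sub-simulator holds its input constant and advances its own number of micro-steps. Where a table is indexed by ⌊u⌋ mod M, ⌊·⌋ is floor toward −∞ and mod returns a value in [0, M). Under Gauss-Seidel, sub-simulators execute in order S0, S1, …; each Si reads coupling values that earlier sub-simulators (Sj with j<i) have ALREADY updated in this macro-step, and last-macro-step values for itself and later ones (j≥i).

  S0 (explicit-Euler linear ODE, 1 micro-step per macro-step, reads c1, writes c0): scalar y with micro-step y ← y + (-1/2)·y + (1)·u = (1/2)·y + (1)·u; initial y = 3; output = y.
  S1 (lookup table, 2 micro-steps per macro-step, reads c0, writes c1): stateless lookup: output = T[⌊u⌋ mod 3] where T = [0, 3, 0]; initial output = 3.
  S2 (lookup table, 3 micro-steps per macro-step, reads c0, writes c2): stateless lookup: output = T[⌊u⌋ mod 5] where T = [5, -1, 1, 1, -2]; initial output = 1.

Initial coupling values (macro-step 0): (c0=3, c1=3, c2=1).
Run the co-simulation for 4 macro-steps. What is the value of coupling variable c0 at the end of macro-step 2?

macro 1: S0 reads c1=3 → after 1×micro: 9/2; S1 reads c0=9/2 → after 2×micro: 3; S2 reads c0=9/2 → after 3×micro: -2 ⇒ (c0=9/2, c1=3, c2=-2)
macro 2: S0 reads c1=3 → after 1×micro: 21/4; S1 reads c0=21/4 → after 2×micro: 0; S2 reads c0=21/4 → after 3×micro: 5 ⇒ (c0=21/4, c1=0, c2=5)
macro 3: S0 reads c1=0 → after 1×micro: 21/8; S1 reads c0=21/8 → after 2×micro: 0; S2 reads c0=21/8 → after 3×micro: 1 ⇒ (c0=21/8, c1=0, c2=1)
macro 4: S0 reads c1=0 → after 1×micro: 21/16; S1 reads c0=21/16 → after 2×micro: 3; S2 reads c0=21/16 → after 3×micro: -1 ⇒ (c0=21/16, c1=3, c2=-1)

c0 at macro-step 2 = 21/4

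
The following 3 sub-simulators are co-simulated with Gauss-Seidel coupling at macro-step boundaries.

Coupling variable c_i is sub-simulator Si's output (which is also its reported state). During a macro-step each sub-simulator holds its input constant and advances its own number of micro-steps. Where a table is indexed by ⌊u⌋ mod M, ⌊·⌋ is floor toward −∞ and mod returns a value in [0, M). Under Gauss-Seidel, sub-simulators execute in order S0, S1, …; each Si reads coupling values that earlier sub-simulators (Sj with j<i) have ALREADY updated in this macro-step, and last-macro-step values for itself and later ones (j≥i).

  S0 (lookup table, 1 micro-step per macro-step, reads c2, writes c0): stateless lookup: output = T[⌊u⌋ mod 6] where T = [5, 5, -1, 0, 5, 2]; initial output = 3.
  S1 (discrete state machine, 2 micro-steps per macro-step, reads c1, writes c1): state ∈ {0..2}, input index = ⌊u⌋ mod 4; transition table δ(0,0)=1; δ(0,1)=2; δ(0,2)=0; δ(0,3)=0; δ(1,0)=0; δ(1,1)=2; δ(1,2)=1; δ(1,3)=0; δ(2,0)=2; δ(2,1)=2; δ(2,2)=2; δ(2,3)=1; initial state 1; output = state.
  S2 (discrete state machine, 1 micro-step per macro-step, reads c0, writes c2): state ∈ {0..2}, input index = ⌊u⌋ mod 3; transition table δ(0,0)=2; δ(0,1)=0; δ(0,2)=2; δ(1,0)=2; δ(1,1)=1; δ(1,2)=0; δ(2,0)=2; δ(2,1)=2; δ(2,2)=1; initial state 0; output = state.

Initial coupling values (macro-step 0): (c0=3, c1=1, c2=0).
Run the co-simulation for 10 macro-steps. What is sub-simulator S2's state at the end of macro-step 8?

S2 state at macro-step 8 = 1

macro 1: S0 reads c2=0 → after 1×micro: 5; S1 reads c1=1 → after 2×micro: 2; S2 reads c0=5 → after 1×micro: 2 ⇒ (c0=5, c1=2, c2=2)
macro 2: S0 reads c2=2 → after 1×micro: -1; S1 reads c1=2 → after 2×micro: 2; S2 reads c0=-1 → after 1×micro: 1 ⇒ (c0=-1, c1=2, c2=1)
macro 3: S0 reads c2=1 → after 1×micro: 5; S1 reads c1=2 → after 2×micro: 2; S2 reads c0=5 → after 1×micro: 0 ⇒ (c0=5, c1=2, c2=0)
macro 4: S0 reads c2=0 → after 1×micro: 5; S1 reads c1=2 → after 2×micro: 2; S2 reads c0=5 → after 1×micro: 2 ⇒ (c0=5, c1=2, c2=2)
macro 5: S0 reads c2=2 → after 1×micro: -1; S1 reads c1=2 → after 2×micro: 2; S2 reads c0=-1 → after 1×micro: 1 ⇒ (c0=-1, c1=2, c2=1)
macro 6: S0 reads c2=1 → after 1×micro: 5; S1 reads c1=2 → after 2×micro: 2; S2 reads c0=5 → after 1×micro: 0 ⇒ (c0=5, c1=2, c2=0)
macro 7: S0 reads c2=0 → after 1×micro: 5; S1 reads c1=2 → after 2×micro: 2; S2 reads c0=5 → after 1×micro: 2 ⇒ (c0=5, c1=2, c2=2)
macro 8: S0 reads c2=2 → after 1×micro: -1; S1 reads c1=2 → after 2×micro: 2; S2 reads c0=-1 → after 1×micro: 1 ⇒ (c0=-1, c1=2, c2=1)
macro 9: S0 reads c2=1 → after 1×micro: 5; S1 reads c1=2 → after 2×micro: 2; S2 reads c0=5 → after 1×micro: 0 ⇒ (c0=5, c1=2, c2=0)
macro 10: S0 reads c2=0 → after 1×micro: 5; S1 reads c1=2 → after 2×micro: 2; S2 reads c0=5 → after 1×micro: 2 ⇒ (c0=5, c1=2, c2=2)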